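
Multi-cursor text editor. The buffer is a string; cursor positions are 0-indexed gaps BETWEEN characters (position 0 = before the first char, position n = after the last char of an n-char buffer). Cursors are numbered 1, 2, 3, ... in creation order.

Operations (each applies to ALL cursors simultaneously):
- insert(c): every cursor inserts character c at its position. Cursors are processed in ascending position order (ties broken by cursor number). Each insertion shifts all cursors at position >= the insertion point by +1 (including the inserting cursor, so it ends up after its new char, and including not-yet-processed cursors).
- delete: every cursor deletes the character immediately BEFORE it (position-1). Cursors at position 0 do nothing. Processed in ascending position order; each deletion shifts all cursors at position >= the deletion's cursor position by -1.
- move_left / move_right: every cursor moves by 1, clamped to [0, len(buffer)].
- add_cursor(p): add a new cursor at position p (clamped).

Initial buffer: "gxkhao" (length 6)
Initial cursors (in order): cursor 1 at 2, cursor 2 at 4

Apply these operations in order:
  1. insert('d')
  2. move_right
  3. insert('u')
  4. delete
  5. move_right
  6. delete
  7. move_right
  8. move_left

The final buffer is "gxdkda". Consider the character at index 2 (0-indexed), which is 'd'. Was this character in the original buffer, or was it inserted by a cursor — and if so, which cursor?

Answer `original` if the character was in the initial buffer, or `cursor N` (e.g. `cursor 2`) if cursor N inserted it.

Answer: cursor 1

Derivation:
After op 1 (insert('d')): buffer="gxdkhdao" (len 8), cursors c1@3 c2@6, authorship ..1..2..
After op 2 (move_right): buffer="gxdkhdao" (len 8), cursors c1@4 c2@7, authorship ..1..2..
After op 3 (insert('u')): buffer="gxdkuhdauo" (len 10), cursors c1@5 c2@9, authorship ..1.1.2.2.
After op 4 (delete): buffer="gxdkhdao" (len 8), cursors c1@4 c2@7, authorship ..1..2..
After op 5 (move_right): buffer="gxdkhdao" (len 8), cursors c1@5 c2@8, authorship ..1..2..
After op 6 (delete): buffer="gxdkda" (len 6), cursors c1@4 c2@6, authorship ..1.2.
After op 7 (move_right): buffer="gxdkda" (len 6), cursors c1@5 c2@6, authorship ..1.2.
After op 8 (move_left): buffer="gxdkda" (len 6), cursors c1@4 c2@5, authorship ..1.2.
Authorship (.=original, N=cursor N): . . 1 . 2 .
Index 2: author = 1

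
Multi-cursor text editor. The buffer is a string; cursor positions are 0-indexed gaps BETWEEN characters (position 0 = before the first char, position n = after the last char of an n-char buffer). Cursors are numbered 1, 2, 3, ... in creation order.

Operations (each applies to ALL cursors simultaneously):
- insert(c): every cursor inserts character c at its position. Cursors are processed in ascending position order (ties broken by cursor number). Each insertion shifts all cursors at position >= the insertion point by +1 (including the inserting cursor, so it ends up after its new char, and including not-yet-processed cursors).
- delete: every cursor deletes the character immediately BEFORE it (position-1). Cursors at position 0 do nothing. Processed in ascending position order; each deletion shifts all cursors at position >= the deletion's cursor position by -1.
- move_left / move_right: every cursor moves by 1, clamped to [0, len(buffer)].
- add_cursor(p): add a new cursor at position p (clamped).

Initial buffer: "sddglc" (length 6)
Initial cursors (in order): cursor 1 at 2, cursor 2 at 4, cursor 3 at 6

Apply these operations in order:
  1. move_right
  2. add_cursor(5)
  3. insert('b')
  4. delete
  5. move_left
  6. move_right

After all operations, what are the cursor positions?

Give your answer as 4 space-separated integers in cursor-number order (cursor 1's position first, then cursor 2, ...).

After op 1 (move_right): buffer="sddglc" (len 6), cursors c1@3 c2@5 c3@6, authorship ......
After op 2 (add_cursor(5)): buffer="sddglc" (len 6), cursors c1@3 c2@5 c4@5 c3@6, authorship ......
After op 3 (insert('b')): buffer="sddbglbbcb" (len 10), cursors c1@4 c2@8 c4@8 c3@10, authorship ...1..24.3
After op 4 (delete): buffer="sddglc" (len 6), cursors c1@3 c2@5 c4@5 c3@6, authorship ......
After op 5 (move_left): buffer="sddglc" (len 6), cursors c1@2 c2@4 c4@4 c3@5, authorship ......
After op 6 (move_right): buffer="sddglc" (len 6), cursors c1@3 c2@5 c4@5 c3@6, authorship ......

Answer: 3 5 6 5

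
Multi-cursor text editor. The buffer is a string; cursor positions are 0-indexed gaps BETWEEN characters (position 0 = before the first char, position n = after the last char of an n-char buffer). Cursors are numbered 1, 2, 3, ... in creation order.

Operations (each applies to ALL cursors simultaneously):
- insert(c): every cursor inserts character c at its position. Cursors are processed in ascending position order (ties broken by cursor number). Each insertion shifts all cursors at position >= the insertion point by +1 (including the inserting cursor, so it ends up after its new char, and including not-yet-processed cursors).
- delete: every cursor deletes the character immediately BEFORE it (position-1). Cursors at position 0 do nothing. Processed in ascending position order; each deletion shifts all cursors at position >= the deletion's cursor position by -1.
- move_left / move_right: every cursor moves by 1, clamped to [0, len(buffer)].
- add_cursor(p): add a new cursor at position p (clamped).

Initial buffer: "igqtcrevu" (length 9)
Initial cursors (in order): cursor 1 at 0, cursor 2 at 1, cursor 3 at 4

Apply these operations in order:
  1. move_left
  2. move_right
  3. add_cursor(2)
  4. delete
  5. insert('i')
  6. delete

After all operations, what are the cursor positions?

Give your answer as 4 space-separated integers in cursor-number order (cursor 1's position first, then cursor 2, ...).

After op 1 (move_left): buffer="igqtcrevu" (len 9), cursors c1@0 c2@0 c3@3, authorship .........
After op 2 (move_right): buffer="igqtcrevu" (len 9), cursors c1@1 c2@1 c3@4, authorship .........
After op 3 (add_cursor(2)): buffer="igqtcrevu" (len 9), cursors c1@1 c2@1 c4@2 c3@4, authorship .........
After op 4 (delete): buffer="qcrevu" (len 6), cursors c1@0 c2@0 c4@0 c3@1, authorship ......
After op 5 (insert('i')): buffer="iiiqicrevu" (len 10), cursors c1@3 c2@3 c4@3 c3@5, authorship 124.3.....
After op 6 (delete): buffer="qcrevu" (len 6), cursors c1@0 c2@0 c4@0 c3@1, authorship ......

Answer: 0 0 1 0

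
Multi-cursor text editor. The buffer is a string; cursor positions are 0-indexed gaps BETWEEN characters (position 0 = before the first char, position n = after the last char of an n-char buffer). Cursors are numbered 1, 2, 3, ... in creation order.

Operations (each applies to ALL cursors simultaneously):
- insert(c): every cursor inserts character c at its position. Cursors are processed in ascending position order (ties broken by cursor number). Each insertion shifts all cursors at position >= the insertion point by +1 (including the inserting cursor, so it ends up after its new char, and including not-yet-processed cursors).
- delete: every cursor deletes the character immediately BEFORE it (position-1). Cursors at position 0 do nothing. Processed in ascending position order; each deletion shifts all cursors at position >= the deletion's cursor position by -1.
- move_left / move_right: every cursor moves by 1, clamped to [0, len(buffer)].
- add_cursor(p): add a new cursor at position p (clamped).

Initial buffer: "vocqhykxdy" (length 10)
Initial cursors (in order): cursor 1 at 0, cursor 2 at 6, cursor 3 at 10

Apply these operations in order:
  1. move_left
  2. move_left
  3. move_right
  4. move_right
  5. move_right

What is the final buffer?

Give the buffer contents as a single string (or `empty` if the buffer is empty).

After op 1 (move_left): buffer="vocqhykxdy" (len 10), cursors c1@0 c2@5 c3@9, authorship ..........
After op 2 (move_left): buffer="vocqhykxdy" (len 10), cursors c1@0 c2@4 c3@8, authorship ..........
After op 3 (move_right): buffer="vocqhykxdy" (len 10), cursors c1@1 c2@5 c3@9, authorship ..........
After op 4 (move_right): buffer="vocqhykxdy" (len 10), cursors c1@2 c2@6 c3@10, authorship ..........
After op 5 (move_right): buffer="vocqhykxdy" (len 10), cursors c1@3 c2@7 c3@10, authorship ..........

Answer: vocqhykxdy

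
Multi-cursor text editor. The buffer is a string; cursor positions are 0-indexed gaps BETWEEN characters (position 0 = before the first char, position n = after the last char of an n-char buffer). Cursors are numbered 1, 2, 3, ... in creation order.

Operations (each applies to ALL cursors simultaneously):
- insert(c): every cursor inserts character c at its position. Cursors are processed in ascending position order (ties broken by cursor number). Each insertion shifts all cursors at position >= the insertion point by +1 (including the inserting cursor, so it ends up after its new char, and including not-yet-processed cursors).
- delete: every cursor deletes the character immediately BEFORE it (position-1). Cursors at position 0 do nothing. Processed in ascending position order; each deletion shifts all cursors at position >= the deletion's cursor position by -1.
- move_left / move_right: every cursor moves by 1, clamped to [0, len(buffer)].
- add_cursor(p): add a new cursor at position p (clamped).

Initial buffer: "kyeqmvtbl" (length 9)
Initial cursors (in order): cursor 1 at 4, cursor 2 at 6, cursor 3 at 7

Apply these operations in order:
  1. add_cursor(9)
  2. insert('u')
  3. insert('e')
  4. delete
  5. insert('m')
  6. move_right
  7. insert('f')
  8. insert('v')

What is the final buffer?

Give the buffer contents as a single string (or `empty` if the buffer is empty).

Answer: kyeqummfvvumtfvumbfvlumfv

Derivation:
After op 1 (add_cursor(9)): buffer="kyeqmvtbl" (len 9), cursors c1@4 c2@6 c3@7 c4@9, authorship .........
After op 2 (insert('u')): buffer="kyequmvutublu" (len 13), cursors c1@5 c2@8 c3@10 c4@13, authorship ....1..2.3..4
After op 3 (insert('e')): buffer="kyequemvuetueblue" (len 17), cursors c1@6 c2@10 c3@13 c4@17, authorship ....11..22.33..44
After op 4 (delete): buffer="kyequmvutublu" (len 13), cursors c1@5 c2@8 c3@10 c4@13, authorship ....1..2.3..4
After op 5 (insert('m')): buffer="kyeqummvumtumblum" (len 17), cursors c1@6 c2@10 c3@13 c4@17, authorship ....11..22.33..44
After op 6 (move_right): buffer="kyeqummvumtumblum" (len 17), cursors c1@7 c2@11 c3@14 c4@17, authorship ....11..22.33..44
After op 7 (insert('f')): buffer="kyeqummfvumtfumbflumf" (len 21), cursors c1@8 c2@13 c3@17 c4@21, authorship ....11.1.22.233.3.444
After op 8 (insert('v')): buffer="kyeqummfvvumtfvumbfvlumfv" (len 25), cursors c1@9 c2@15 c3@20 c4@25, authorship ....11.11.22.2233.33.4444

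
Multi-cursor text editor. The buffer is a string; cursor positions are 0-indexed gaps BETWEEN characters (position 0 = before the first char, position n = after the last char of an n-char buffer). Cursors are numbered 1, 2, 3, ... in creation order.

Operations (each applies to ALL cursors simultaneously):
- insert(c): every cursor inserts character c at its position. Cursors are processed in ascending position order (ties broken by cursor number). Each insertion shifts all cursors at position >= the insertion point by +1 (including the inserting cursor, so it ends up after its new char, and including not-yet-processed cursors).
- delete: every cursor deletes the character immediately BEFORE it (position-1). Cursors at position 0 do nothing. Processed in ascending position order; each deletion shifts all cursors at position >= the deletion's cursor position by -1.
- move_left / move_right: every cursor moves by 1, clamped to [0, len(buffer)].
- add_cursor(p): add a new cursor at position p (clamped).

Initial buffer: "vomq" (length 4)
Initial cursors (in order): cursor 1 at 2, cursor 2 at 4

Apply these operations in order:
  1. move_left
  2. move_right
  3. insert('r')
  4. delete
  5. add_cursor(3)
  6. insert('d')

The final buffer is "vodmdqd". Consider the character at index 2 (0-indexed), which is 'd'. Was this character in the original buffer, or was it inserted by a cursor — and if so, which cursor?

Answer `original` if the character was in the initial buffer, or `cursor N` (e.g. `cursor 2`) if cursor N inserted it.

Answer: cursor 1

Derivation:
After op 1 (move_left): buffer="vomq" (len 4), cursors c1@1 c2@3, authorship ....
After op 2 (move_right): buffer="vomq" (len 4), cursors c1@2 c2@4, authorship ....
After op 3 (insert('r')): buffer="vormqr" (len 6), cursors c1@3 c2@6, authorship ..1..2
After op 4 (delete): buffer="vomq" (len 4), cursors c1@2 c2@4, authorship ....
After op 5 (add_cursor(3)): buffer="vomq" (len 4), cursors c1@2 c3@3 c2@4, authorship ....
After op 6 (insert('d')): buffer="vodmdqd" (len 7), cursors c1@3 c3@5 c2@7, authorship ..1.3.2
Authorship (.=original, N=cursor N): . . 1 . 3 . 2
Index 2: author = 1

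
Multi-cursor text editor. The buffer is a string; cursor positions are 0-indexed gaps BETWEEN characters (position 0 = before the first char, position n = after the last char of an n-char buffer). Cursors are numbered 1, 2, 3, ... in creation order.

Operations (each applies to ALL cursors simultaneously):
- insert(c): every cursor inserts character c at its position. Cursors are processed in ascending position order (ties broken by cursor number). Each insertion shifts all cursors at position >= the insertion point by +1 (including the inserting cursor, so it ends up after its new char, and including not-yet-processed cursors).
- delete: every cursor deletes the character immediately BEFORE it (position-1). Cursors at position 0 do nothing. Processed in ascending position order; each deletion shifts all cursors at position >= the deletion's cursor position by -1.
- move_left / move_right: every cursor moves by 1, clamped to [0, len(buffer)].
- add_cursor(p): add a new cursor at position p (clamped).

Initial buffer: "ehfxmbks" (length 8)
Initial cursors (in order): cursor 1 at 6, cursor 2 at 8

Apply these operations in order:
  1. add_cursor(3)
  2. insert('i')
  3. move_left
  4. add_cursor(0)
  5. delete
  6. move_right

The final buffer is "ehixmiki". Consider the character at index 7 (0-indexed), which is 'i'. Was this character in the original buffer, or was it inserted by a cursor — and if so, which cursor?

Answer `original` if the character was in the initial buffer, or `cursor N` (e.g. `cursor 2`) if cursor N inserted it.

Answer: cursor 2

Derivation:
After op 1 (add_cursor(3)): buffer="ehfxmbks" (len 8), cursors c3@3 c1@6 c2@8, authorship ........
After op 2 (insert('i')): buffer="ehfixmbiksi" (len 11), cursors c3@4 c1@8 c2@11, authorship ...3...1..2
After op 3 (move_left): buffer="ehfixmbiksi" (len 11), cursors c3@3 c1@7 c2@10, authorship ...3...1..2
After op 4 (add_cursor(0)): buffer="ehfixmbiksi" (len 11), cursors c4@0 c3@3 c1@7 c2@10, authorship ...3...1..2
After op 5 (delete): buffer="ehixmiki" (len 8), cursors c4@0 c3@2 c1@5 c2@7, authorship ..3..1.2
After op 6 (move_right): buffer="ehixmiki" (len 8), cursors c4@1 c3@3 c1@6 c2@8, authorship ..3..1.2
Authorship (.=original, N=cursor N): . . 3 . . 1 . 2
Index 7: author = 2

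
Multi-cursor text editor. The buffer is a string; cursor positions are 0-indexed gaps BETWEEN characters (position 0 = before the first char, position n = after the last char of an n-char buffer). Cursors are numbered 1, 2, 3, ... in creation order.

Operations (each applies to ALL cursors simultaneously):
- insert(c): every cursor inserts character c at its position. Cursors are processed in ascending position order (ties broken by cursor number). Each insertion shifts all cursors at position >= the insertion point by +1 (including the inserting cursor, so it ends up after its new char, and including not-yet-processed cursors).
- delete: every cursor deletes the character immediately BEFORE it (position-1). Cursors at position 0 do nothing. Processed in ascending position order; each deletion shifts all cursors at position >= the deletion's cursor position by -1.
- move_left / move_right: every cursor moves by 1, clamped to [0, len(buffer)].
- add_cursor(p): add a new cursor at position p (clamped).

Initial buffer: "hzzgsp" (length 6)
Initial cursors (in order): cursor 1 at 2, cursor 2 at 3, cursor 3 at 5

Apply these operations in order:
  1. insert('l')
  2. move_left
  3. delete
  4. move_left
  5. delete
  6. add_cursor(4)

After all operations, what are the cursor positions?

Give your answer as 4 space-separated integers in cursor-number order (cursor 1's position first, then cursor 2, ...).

After op 1 (insert('l')): buffer="hzlzlgslp" (len 9), cursors c1@3 c2@5 c3@8, authorship ..1.2..3.
After op 2 (move_left): buffer="hzlzlgslp" (len 9), cursors c1@2 c2@4 c3@7, authorship ..1.2..3.
After op 3 (delete): buffer="hllglp" (len 6), cursors c1@1 c2@2 c3@4, authorship .12.3.
After op 4 (move_left): buffer="hllglp" (len 6), cursors c1@0 c2@1 c3@3, authorship .12.3.
After op 5 (delete): buffer="lglp" (len 4), cursors c1@0 c2@0 c3@1, authorship 1.3.
After op 6 (add_cursor(4)): buffer="lglp" (len 4), cursors c1@0 c2@0 c3@1 c4@4, authorship 1.3.

Answer: 0 0 1 4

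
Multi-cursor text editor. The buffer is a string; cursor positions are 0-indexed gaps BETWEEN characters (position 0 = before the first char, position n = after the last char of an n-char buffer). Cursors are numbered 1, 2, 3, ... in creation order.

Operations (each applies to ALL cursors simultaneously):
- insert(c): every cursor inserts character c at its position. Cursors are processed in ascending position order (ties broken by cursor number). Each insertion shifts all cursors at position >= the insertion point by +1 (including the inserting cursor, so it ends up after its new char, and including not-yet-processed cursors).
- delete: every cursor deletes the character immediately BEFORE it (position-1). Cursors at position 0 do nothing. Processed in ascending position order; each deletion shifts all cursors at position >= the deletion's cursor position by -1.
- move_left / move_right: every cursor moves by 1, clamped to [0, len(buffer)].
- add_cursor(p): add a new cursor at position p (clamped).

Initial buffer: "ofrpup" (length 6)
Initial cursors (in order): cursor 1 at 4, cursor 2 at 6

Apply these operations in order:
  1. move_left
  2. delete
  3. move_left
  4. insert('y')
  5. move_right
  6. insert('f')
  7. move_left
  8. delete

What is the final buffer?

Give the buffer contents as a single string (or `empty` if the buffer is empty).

After op 1 (move_left): buffer="ofrpup" (len 6), cursors c1@3 c2@5, authorship ......
After op 2 (delete): buffer="ofpp" (len 4), cursors c1@2 c2@3, authorship ....
After op 3 (move_left): buffer="ofpp" (len 4), cursors c1@1 c2@2, authorship ....
After op 4 (insert('y')): buffer="oyfypp" (len 6), cursors c1@2 c2@4, authorship .1.2..
After op 5 (move_right): buffer="oyfypp" (len 6), cursors c1@3 c2@5, authorship .1.2..
After op 6 (insert('f')): buffer="oyffypfp" (len 8), cursors c1@4 c2@7, authorship .1.12.2.
After op 7 (move_left): buffer="oyffypfp" (len 8), cursors c1@3 c2@6, authorship .1.12.2.
After op 8 (delete): buffer="oyfyfp" (len 6), cursors c1@2 c2@4, authorship .1122.

Answer: oyfyfp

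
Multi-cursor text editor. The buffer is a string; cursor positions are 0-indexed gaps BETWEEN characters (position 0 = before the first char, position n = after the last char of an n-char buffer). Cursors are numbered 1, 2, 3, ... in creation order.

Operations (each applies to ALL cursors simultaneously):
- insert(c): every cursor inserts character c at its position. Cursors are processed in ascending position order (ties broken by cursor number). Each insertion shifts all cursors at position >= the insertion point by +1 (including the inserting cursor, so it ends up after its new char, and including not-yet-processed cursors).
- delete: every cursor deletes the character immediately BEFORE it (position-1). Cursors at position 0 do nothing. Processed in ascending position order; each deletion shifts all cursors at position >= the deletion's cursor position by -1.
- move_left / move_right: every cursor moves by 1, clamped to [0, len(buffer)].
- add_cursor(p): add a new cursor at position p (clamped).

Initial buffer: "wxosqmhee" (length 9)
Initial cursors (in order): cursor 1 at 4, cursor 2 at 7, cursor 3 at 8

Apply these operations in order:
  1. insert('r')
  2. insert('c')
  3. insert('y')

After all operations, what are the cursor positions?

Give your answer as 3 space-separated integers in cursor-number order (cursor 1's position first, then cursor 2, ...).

After op 1 (insert('r')): buffer="wxosrqmhrere" (len 12), cursors c1@5 c2@9 c3@11, authorship ....1...2.3.
After op 2 (insert('c')): buffer="wxosrcqmhrcerce" (len 15), cursors c1@6 c2@11 c3@14, authorship ....11...22.33.
After op 3 (insert('y')): buffer="wxosrcyqmhrcyercye" (len 18), cursors c1@7 c2@13 c3@17, authorship ....111...222.333.

Answer: 7 13 17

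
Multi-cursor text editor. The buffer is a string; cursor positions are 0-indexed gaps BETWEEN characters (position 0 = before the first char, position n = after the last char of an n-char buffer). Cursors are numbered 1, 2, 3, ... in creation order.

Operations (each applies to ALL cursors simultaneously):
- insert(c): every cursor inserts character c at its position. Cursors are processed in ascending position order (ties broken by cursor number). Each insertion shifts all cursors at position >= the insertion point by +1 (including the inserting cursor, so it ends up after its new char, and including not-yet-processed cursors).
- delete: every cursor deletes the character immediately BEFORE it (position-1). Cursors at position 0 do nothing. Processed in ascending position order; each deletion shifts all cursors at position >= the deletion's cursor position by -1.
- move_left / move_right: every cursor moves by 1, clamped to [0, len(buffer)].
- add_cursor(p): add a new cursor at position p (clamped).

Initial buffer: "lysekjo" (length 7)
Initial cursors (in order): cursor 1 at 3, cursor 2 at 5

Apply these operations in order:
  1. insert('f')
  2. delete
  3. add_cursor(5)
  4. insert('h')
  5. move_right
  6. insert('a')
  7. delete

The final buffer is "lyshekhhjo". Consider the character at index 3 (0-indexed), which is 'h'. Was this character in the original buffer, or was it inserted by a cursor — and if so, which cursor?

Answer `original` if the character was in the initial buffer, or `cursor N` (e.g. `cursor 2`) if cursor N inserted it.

Answer: cursor 1

Derivation:
After op 1 (insert('f')): buffer="lysfekfjo" (len 9), cursors c1@4 c2@7, authorship ...1..2..
After op 2 (delete): buffer="lysekjo" (len 7), cursors c1@3 c2@5, authorship .......
After op 3 (add_cursor(5)): buffer="lysekjo" (len 7), cursors c1@3 c2@5 c3@5, authorship .......
After op 4 (insert('h')): buffer="lyshekhhjo" (len 10), cursors c1@4 c2@8 c3@8, authorship ...1..23..
After op 5 (move_right): buffer="lyshekhhjo" (len 10), cursors c1@5 c2@9 c3@9, authorship ...1..23..
After op 6 (insert('a')): buffer="lysheakhhjaao" (len 13), cursors c1@6 c2@12 c3@12, authorship ...1.1.23.23.
After op 7 (delete): buffer="lyshekhhjo" (len 10), cursors c1@5 c2@9 c3@9, authorship ...1..23..
Authorship (.=original, N=cursor N): . . . 1 . . 2 3 . .
Index 3: author = 1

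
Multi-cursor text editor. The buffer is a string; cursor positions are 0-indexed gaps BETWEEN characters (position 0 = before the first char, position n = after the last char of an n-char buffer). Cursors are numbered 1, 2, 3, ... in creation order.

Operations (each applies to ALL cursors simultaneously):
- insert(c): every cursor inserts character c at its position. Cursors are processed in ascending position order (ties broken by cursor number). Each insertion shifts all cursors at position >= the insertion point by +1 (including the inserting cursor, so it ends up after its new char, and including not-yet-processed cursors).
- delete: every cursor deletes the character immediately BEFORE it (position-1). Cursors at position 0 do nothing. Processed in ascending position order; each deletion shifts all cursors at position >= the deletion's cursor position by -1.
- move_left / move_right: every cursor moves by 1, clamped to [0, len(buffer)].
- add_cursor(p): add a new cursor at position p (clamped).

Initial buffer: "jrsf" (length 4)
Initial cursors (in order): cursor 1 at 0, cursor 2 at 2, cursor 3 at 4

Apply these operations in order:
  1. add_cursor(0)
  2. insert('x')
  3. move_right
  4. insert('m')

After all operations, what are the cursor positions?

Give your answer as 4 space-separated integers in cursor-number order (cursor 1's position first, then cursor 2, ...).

Answer: 5 9 12 5

Derivation:
After op 1 (add_cursor(0)): buffer="jrsf" (len 4), cursors c1@0 c4@0 c2@2 c3@4, authorship ....
After op 2 (insert('x')): buffer="xxjrxsfx" (len 8), cursors c1@2 c4@2 c2@5 c3@8, authorship 14..2..3
After op 3 (move_right): buffer="xxjrxsfx" (len 8), cursors c1@3 c4@3 c2@6 c3@8, authorship 14..2..3
After op 4 (insert('m')): buffer="xxjmmrxsmfxm" (len 12), cursors c1@5 c4@5 c2@9 c3@12, authorship 14.14.2.2.33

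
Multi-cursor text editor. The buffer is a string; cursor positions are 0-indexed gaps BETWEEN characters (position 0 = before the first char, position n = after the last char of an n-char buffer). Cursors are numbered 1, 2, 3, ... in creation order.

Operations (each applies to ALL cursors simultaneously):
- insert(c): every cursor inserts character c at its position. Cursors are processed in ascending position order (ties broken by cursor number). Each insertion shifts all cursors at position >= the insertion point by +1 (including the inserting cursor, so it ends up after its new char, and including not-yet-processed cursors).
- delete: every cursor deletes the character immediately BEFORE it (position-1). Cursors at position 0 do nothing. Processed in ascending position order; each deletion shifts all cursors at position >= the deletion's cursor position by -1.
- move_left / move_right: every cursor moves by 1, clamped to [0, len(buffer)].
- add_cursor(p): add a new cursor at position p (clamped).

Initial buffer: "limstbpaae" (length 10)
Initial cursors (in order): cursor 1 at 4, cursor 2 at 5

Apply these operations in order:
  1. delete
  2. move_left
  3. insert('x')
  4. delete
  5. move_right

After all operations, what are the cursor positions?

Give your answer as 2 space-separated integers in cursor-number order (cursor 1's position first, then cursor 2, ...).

After op 1 (delete): buffer="limbpaae" (len 8), cursors c1@3 c2@3, authorship ........
After op 2 (move_left): buffer="limbpaae" (len 8), cursors c1@2 c2@2, authorship ........
After op 3 (insert('x')): buffer="lixxmbpaae" (len 10), cursors c1@4 c2@4, authorship ..12......
After op 4 (delete): buffer="limbpaae" (len 8), cursors c1@2 c2@2, authorship ........
After op 5 (move_right): buffer="limbpaae" (len 8), cursors c1@3 c2@3, authorship ........

Answer: 3 3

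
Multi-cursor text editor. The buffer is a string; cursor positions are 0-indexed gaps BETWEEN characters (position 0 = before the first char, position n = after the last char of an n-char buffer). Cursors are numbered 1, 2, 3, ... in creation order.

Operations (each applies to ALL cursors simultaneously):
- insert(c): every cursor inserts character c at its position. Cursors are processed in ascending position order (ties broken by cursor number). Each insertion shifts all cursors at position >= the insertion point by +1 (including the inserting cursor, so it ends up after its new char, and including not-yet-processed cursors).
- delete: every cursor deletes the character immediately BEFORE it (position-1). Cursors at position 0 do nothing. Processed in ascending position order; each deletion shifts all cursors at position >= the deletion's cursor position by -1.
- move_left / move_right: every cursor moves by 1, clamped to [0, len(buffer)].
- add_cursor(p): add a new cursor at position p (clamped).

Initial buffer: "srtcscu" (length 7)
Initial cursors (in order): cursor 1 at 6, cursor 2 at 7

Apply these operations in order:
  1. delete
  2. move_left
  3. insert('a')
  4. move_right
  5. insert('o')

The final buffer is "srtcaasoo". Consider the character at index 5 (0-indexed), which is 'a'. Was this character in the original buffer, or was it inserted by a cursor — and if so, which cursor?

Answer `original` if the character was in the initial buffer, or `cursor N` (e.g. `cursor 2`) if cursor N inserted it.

After op 1 (delete): buffer="srtcs" (len 5), cursors c1@5 c2@5, authorship .....
After op 2 (move_left): buffer="srtcs" (len 5), cursors c1@4 c2@4, authorship .....
After op 3 (insert('a')): buffer="srtcaas" (len 7), cursors c1@6 c2@6, authorship ....12.
After op 4 (move_right): buffer="srtcaas" (len 7), cursors c1@7 c2@7, authorship ....12.
After op 5 (insert('o')): buffer="srtcaasoo" (len 9), cursors c1@9 c2@9, authorship ....12.12
Authorship (.=original, N=cursor N): . . . . 1 2 . 1 2
Index 5: author = 2

Answer: cursor 2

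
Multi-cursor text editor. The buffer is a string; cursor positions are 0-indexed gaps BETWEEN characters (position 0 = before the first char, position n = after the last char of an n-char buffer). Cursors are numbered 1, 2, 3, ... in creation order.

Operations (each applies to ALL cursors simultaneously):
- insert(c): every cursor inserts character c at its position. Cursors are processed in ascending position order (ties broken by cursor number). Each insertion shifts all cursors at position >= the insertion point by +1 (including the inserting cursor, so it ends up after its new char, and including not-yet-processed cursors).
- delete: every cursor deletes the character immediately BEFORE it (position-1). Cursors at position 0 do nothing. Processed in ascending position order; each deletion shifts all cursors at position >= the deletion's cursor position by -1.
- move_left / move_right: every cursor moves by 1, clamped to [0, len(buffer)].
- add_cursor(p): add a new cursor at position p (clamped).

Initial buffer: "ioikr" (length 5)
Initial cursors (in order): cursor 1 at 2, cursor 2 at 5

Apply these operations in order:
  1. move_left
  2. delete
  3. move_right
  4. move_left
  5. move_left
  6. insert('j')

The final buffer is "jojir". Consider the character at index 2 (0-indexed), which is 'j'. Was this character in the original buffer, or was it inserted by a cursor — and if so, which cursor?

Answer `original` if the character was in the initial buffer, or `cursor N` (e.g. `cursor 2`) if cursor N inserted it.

Answer: cursor 2

Derivation:
After op 1 (move_left): buffer="ioikr" (len 5), cursors c1@1 c2@4, authorship .....
After op 2 (delete): buffer="oir" (len 3), cursors c1@0 c2@2, authorship ...
After op 3 (move_right): buffer="oir" (len 3), cursors c1@1 c2@3, authorship ...
After op 4 (move_left): buffer="oir" (len 3), cursors c1@0 c2@2, authorship ...
After op 5 (move_left): buffer="oir" (len 3), cursors c1@0 c2@1, authorship ...
After op 6 (insert('j')): buffer="jojir" (len 5), cursors c1@1 c2@3, authorship 1.2..
Authorship (.=original, N=cursor N): 1 . 2 . .
Index 2: author = 2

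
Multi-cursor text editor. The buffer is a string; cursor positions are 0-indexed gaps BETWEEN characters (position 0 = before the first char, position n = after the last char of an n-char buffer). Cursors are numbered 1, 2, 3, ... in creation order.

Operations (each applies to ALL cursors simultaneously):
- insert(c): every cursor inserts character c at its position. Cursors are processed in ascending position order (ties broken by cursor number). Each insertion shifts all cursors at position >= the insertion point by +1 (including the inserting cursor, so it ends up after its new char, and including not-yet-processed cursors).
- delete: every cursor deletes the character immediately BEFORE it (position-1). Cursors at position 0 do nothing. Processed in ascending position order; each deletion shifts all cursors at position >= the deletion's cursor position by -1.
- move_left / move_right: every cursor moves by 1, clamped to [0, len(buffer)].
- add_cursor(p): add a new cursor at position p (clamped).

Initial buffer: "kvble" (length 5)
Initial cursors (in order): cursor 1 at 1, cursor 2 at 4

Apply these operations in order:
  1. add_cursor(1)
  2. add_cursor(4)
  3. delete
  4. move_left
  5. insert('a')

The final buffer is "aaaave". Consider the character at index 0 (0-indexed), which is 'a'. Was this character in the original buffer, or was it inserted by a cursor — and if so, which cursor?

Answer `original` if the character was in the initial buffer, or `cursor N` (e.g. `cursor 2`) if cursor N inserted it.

Answer: cursor 1

Derivation:
After op 1 (add_cursor(1)): buffer="kvble" (len 5), cursors c1@1 c3@1 c2@4, authorship .....
After op 2 (add_cursor(4)): buffer="kvble" (len 5), cursors c1@1 c3@1 c2@4 c4@4, authorship .....
After op 3 (delete): buffer="ve" (len 2), cursors c1@0 c3@0 c2@1 c4@1, authorship ..
After op 4 (move_left): buffer="ve" (len 2), cursors c1@0 c2@0 c3@0 c4@0, authorship ..
After op 5 (insert('a')): buffer="aaaave" (len 6), cursors c1@4 c2@4 c3@4 c4@4, authorship 1234..
Authorship (.=original, N=cursor N): 1 2 3 4 . .
Index 0: author = 1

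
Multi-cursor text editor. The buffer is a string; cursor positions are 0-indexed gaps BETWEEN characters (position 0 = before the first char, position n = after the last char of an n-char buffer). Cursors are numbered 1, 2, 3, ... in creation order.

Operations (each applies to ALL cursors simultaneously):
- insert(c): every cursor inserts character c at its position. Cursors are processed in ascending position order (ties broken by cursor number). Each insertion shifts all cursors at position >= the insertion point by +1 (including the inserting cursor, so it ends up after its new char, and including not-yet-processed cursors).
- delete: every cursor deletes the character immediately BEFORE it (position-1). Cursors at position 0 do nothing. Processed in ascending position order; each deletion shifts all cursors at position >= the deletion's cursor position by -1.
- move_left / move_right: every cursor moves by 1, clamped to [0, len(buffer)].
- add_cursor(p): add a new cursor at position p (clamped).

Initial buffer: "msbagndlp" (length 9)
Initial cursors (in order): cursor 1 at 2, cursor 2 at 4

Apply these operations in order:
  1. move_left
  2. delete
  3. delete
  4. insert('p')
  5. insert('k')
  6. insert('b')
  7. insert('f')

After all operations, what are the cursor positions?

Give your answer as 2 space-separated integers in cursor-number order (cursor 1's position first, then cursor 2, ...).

Answer: 8 8

Derivation:
After op 1 (move_left): buffer="msbagndlp" (len 9), cursors c1@1 c2@3, authorship .........
After op 2 (delete): buffer="sagndlp" (len 7), cursors c1@0 c2@1, authorship .......
After op 3 (delete): buffer="agndlp" (len 6), cursors c1@0 c2@0, authorship ......
After op 4 (insert('p')): buffer="ppagndlp" (len 8), cursors c1@2 c2@2, authorship 12......
After op 5 (insert('k')): buffer="ppkkagndlp" (len 10), cursors c1@4 c2@4, authorship 1212......
After op 6 (insert('b')): buffer="ppkkbbagndlp" (len 12), cursors c1@6 c2@6, authorship 121212......
After op 7 (insert('f')): buffer="ppkkbbffagndlp" (len 14), cursors c1@8 c2@8, authorship 12121212......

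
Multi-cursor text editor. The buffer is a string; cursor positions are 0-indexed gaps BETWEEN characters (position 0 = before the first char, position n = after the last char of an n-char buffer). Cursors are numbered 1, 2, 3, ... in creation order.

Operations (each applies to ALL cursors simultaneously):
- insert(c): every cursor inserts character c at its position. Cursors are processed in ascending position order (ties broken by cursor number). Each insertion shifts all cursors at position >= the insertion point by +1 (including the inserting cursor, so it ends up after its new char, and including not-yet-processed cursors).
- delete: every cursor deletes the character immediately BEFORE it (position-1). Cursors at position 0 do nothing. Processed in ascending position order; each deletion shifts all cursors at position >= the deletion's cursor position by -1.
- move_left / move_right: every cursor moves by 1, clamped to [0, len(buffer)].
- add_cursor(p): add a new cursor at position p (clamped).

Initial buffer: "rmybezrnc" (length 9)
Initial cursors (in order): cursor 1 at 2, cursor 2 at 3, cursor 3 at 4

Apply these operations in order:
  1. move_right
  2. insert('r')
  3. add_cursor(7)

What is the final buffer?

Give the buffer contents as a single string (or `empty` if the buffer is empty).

After op 1 (move_right): buffer="rmybezrnc" (len 9), cursors c1@3 c2@4 c3@5, authorship .........
After op 2 (insert('r')): buffer="rmyrbrerzrnc" (len 12), cursors c1@4 c2@6 c3@8, authorship ...1.2.3....
After op 3 (add_cursor(7)): buffer="rmyrbrerzrnc" (len 12), cursors c1@4 c2@6 c4@7 c3@8, authorship ...1.2.3....

Answer: rmyrbrerzrnc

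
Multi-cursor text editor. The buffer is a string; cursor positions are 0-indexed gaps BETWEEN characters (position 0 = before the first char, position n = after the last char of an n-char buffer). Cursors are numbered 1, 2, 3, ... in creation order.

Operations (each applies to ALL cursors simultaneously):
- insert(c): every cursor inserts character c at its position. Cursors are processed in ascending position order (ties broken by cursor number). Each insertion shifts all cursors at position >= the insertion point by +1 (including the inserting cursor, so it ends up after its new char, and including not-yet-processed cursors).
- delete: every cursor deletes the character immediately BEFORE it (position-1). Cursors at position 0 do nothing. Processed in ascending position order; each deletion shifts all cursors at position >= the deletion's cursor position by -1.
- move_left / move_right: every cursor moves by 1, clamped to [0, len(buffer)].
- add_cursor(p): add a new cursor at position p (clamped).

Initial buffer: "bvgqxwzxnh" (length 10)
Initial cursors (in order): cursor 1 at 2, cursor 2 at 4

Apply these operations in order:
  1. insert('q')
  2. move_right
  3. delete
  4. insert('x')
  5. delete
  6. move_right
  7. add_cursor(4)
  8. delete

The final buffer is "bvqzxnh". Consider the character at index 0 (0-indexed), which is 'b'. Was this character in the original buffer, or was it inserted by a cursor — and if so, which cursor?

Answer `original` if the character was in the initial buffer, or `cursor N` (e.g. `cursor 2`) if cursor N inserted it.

Answer: original

Derivation:
After op 1 (insert('q')): buffer="bvqgqqxwzxnh" (len 12), cursors c1@3 c2@6, authorship ..1..2......
After op 2 (move_right): buffer="bvqgqqxwzxnh" (len 12), cursors c1@4 c2@7, authorship ..1..2......
After op 3 (delete): buffer="bvqqqwzxnh" (len 10), cursors c1@3 c2@5, authorship ..1.2.....
After op 4 (insert('x')): buffer="bvqxqqxwzxnh" (len 12), cursors c1@4 c2@7, authorship ..11.22.....
After op 5 (delete): buffer="bvqqqwzxnh" (len 10), cursors c1@3 c2@5, authorship ..1.2.....
After op 6 (move_right): buffer="bvqqqwzxnh" (len 10), cursors c1@4 c2@6, authorship ..1.2.....
After op 7 (add_cursor(4)): buffer="bvqqqwzxnh" (len 10), cursors c1@4 c3@4 c2@6, authorship ..1.2.....
After op 8 (delete): buffer="bvqzxnh" (len 7), cursors c1@2 c3@2 c2@3, authorship ..2....
Authorship (.=original, N=cursor N): . . 2 . . . .
Index 0: author = original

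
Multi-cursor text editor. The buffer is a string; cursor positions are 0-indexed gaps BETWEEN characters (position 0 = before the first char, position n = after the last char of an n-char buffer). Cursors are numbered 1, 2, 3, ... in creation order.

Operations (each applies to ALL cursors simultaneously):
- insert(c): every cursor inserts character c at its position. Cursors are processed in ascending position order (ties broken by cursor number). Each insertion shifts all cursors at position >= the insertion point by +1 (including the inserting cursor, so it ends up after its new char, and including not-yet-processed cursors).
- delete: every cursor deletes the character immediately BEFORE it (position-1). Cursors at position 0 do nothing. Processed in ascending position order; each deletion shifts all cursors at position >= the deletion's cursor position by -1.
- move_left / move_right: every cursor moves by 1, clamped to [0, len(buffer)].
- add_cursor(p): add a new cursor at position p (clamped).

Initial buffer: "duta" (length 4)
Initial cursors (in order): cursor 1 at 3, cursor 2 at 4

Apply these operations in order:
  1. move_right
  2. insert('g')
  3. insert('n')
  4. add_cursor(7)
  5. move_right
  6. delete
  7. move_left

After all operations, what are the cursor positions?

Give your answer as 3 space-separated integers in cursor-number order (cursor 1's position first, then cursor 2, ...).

After op 1 (move_right): buffer="duta" (len 4), cursors c1@4 c2@4, authorship ....
After op 2 (insert('g')): buffer="dutagg" (len 6), cursors c1@6 c2@6, authorship ....12
After op 3 (insert('n')): buffer="dutaggnn" (len 8), cursors c1@8 c2@8, authorship ....1212
After op 4 (add_cursor(7)): buffer="dutaggnn" (len 8), cursors c3@7 c1@8 c2@8, authorship ....1212
After op 5 (move_right): buffer="dutaggnn" (len 8), cursors c1@8 c2@8 c3@8, authorship ....1212
After op 6 (delete): buffer="dutag" (len 5), cursors c1@5 c2@5 c3@5, authorship ....1
After op 7 (move_left): buffer="dutag" (len 5), cursors c1@4 c2@4 c3@4, authorship ....1

Answer: 4 4 4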